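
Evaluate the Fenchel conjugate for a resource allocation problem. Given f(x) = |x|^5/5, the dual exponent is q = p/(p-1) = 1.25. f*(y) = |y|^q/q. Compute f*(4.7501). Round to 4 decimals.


The conjugate exponent q satisfies 1/p + 1/q = 1.
p = 5, so q = 5/(5 - 1) = 1.25
|y|^q = 4.7501^1.25 = 7.0126
f*(4.7501) = 7.0126 / 1.25 = 5.6101


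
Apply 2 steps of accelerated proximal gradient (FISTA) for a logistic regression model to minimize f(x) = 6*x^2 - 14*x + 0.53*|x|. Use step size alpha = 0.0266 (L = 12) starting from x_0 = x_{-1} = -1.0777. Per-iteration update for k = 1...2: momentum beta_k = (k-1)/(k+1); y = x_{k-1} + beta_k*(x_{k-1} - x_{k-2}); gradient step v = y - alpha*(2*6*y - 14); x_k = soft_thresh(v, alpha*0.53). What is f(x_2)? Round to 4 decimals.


FISTA on f(x) = 6*x^2 - 14*x + 0.53*|x|
L = 12, alpha = 0.0266
Iteration 1: beta = 0.0, y = -1.0777 + 0.0*(-1.0777 + 1.0777) = -1.0777
  grad(y) = -26.9324, v = y - alpha*grad = -0.3613
  prox(v) = soft_thresh(-0.3613, 0.0141) = -0.3472
Iteration 2: beta = 0.3333, y = -0.3472 + 0.3333*(-0.3472 + 1.0777) = -0.1037
  grad(y) = -15.2444, v = y - alpha*grad = 0.3018
  prox(v) = soft_thresh(0.3018, 0.0141) = 0.2877
f(x_2) = 6*0.2877^2 - 14*0.2877 + 0.53*|0.2877| = -3.3787


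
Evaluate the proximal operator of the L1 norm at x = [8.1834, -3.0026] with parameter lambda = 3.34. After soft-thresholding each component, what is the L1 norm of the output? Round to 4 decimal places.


Soft-thresholding with lambda = 3.34:
prox(8.1834) = sign(8.1834)*max(|8.1834| - 3.34, 0) = 4.8434
prox(-3.0026) = sign(-3.0026)*max(|-3.0026| - 3.34, 0) = 0.0
prox(x) = [4.8434, 0.0]
||prox(x)||_1 = 4.8434 + 0.0 = 4.8434


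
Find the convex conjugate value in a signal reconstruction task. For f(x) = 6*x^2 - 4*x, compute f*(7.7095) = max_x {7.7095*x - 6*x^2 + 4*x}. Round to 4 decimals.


f*(y) = sup_x {y*x - a*x^2 - b*x} = sup_x {(y-b)*x - a*x^2}
FOC: (y - b) - 2a*x = 0 => x* = (y - b)/(2a)
x* = (7.7095 + 4)/(2*6) = 0.9758
f*(7.7095) = (y-b)^2/(4a) = (7.7095 + 4)^2/(4*6)
= 137.1124/24 = 5.713


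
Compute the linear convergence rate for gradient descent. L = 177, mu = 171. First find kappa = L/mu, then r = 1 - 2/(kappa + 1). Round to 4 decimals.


Step 1: Compute the condition number.
kappa = L/mu = 177/171 = 1.0351
Step 2: Compute the convergence rate.
r = 1 - 2/(kappa + 1) = 1 - 2*mu/(L + mu) = (L - mu)/(L + mu) = 6/348 = 0.0172


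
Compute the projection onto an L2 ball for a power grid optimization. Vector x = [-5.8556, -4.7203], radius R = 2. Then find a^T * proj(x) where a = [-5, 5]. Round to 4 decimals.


Step 1: Compute ||x|| (intermediates to 6 decimals).
||x|| = sqrt((-5.8556)^2 + (-4.7203)^2) = 7.521255
Step 2: Project.
Since ||x|| > R, scale = R/||x|| = 2/7.521255 = 0.265913, proj(x) = scale * x
proj(x) = [-1.55708, -1.255189]
Step 3: Dot product.
a^T * proj(x) = -5*(-1.55708) + 5*(-1.255189) = 1.5095


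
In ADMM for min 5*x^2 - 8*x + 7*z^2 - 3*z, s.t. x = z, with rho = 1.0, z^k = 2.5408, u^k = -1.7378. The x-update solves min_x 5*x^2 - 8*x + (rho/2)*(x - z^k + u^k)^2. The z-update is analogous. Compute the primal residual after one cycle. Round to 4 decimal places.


ADMM iteration with rho = 1.0, z^k = 2.5408, u^k = -1.7378
Step 1: x-update.
Minimize 5*x^2 - 8*x + (1.0/2)*(x - 2.5408 - 1.7378)^2
FOC: (2*5 + 1.0)*x = 8 + 1.0*(2.5408 + 1.7378)
x^{k+1} = 1.1162
Step 2: z-update.
Minimize 7*z^2 - 3*z + (1.0/2)*(1.1162 - z - 1.7378)^2
FOC: (2*7 + 1.0)*z = 3 + 1.0*(1.1162 - 1.7378)
z^{k+1} = 0.1586
Step 3: u-update.
u^{k+1} = -1.7378 + 1.1162 - 0.1586 = -0.7801
Step 4: Primal residual = |1.1162 - 0.1586| = 0.9577


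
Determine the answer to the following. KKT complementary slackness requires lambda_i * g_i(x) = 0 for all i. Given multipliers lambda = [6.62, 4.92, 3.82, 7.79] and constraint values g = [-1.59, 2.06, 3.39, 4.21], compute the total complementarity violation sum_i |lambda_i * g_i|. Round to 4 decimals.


KKT complementary slackness check:
lambda_1 * g_1 = 6.62 * -1.59 = -10.5258
lambda_2 * g_2 = 4.92 * 2.06 = 10.1352
lambda_3 * g_3 = 3.82 * 3.39 = 12.9498
lambda_4 * g_4 = 7.79 * 4.21 = 32.7959
Total violation = 10.5258 + 10.1352 + 12.9498 + 32.7959 = 66.4067


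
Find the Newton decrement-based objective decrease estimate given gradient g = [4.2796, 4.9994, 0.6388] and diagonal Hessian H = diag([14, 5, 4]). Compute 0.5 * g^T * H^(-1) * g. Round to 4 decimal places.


Step 1: H is diagonal, so H^(-1) * g = [0.3057, 0.9999, 0.1597].
Step 2: g^T H^(-1) g = sum_i g_i^2 / H_ii
  = (4.2796)^2/14 + (4.9994)^2/5 + (0.6388)^2/4
  = 1.3082 + 4.9988 + 0.102 = 6.409
Step 3: Objective decrease = 0.5 * g^T H^(-1) g = 3.2045


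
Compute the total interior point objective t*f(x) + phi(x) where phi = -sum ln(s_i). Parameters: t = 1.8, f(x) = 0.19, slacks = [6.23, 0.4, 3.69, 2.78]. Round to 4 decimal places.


Step 1: Compute log-barrier.
ln values: [1.8294, -0.9163, 1.3056, 1.0225]
phi = -(1.8294 - 0.9163 + 1.3056 + 1.0225) = -3.2412
Step 2: Compute augmented objective.
t*f(x) = 1.8*0.19 = 0.342
Total = 0.342 - 3.2412 = -2.8992


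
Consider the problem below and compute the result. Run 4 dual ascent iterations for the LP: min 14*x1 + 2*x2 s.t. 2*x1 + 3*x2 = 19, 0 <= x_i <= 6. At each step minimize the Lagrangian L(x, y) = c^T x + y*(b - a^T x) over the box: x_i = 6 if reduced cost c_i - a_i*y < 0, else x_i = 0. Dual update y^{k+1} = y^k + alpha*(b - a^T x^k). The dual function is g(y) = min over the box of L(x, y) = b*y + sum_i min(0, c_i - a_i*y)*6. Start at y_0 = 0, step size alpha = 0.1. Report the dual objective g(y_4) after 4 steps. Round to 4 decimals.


Dual ascent for LP: min 14*x1 + 2*x2, 2*x1 + 3*x2 = 19, 0 <= x_i <= 6
Step 1: y^k = 0.0, reduced costs: (14.0, 2.0)
  x^k = (0.0, 0.0), subgradient = b - a^T x = 19.0
  y^{k+1} = 0.0 + 0.1*19.0 = 1.9
Step 2: y^k = 1.9, reduced costs: (10.2, -3.7)
  x^k = (0.0, 6.0), subgradient = b - a^T x = 1.0
  y^{k+1} = 1.9 + 0.1*1.0 = 2.0
Step 3: y^k = 2.0, reduced costs: (10.0, -4.0)
  x^k = (0.0, 6.0), subgradient = b - a^T x = 1.0
  y^{k+1} = 2.0 + 0.1*1.0 = 2.1
Step 4: y^k = 2.1, reduced costs: (9.8, -4.3)
  x^k = (0.0, 6.0), subgradient = b - a^T x = 1.0
  y^{k+1} = 2.1 + 0.1*1.0 = 2.2
Dual objective at y_4 = 2.2: reduced costs (9.6, -4.6), box minimizer x = (0.0, 6.0)
g(y_4) = b*y + (c1 - a1*y)*x1 + (c2 - a2*y)*x2 = 19*2.2 + 9.6*0.0 + (-4.6)*6.0 = 41.8 + 0.0 - 27.6 = 14.2


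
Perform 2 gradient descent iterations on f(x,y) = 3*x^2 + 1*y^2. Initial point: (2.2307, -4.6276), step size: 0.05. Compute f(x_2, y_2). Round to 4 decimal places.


Gradient descent on f(x,y) = 3*x^2 + 1*y^2.
Starting point: (2.2307, -4.6276), alpha = 0.05
Step 1: grad_x = 2*3*2.2307 = 13.3842, grad_y = 2*1*-4.6276 = -9.2552
  x_1 = 2.2307 - 0.05*13.3842 = 1.5615
  y_1 = -4.6276 - 0.05*-9.2552 = -4.1648
Step 2: grad_x = 2*3*1.5615 = 9.3689, grad_y = 2*1*-4.1648 = -8.3297
  x_2 = 1.5615 - 0.05*9.3689 = 1.093
  y_2 = -4.1648 - 0.05*-8.3297 = -3.7484
f(1.093, -3.7484) = 3*1.093^2 + 1*(-3.7484)^2 = 17.6344


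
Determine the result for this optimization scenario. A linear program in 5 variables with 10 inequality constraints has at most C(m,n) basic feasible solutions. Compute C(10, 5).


Each vertex corresponds to some choice of n active constraints out of m, so the number of vertices is at most C(m, n) = m! / (n!(m-n)!).
m = 10, n = 5
Numerator: 10 * 9 * 8 * 7 * 6
Denominator: 5! = 120
C(10, 5) = 252


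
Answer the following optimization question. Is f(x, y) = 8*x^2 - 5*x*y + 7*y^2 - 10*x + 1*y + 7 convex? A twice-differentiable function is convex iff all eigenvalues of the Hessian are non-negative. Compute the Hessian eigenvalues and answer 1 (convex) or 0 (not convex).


The Hessian of f(x,y) = 8*x^2 - 5*x*y + 7*y^2 - 10*x + 1*y + 7 is:
H = [[16, -5], [-5, 14]]
Trace = 16 + 14 = 30
Determinant = 16*14 - (-5)^2 = 199
Discriminant = (30)^2 - 4*199 = 104.0
Eigenvalues: lambda_1 = 9.901, lambda_2 = 20.099
The function is convex.

1


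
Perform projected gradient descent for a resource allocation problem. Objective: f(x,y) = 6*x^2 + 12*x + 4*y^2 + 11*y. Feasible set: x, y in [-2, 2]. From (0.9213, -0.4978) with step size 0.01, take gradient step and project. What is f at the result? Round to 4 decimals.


Step 1: Compute gradient at (0.9213, -0.4978).
grad_x = 2*6*0.9213 + 12 = 23.0556
grad_y = 2*4*-0.4978 + 11 = 7.0176
Step 2: Gradient step.
x_raw = 0.9213 - 0.01*23.0556 = 0.6907
y_raw = -0.4978 - 0.01*7.0176 = -0.568
Step 3: Project onto [-2, 2].
x_proj = clip(0.6907) = 0.6907
y_proj = clip(-0.568) = -0.568
Step 4: Evaluate f.
f(0.6907, -0.568) = 6.1943


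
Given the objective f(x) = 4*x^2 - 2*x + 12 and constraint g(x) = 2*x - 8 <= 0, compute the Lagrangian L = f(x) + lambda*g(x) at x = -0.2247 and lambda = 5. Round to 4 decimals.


Step 1: Evaluate f(x).
f(-0.2247) = 4*(-0.2247)^2 - 2*(-0.2247) + 12 = 12.6514
Step 2: Evaluate g(x).
g(-0.2247) = 2*-0.2247 - 8 = -8.4494
Step 3: Compute Lagrangian.
L = 12.6514 + 5*-8.4494 = -29.5956


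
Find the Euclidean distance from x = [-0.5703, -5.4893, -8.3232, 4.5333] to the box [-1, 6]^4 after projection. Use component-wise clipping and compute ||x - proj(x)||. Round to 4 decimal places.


Project each component onto [-1, 6].
clip(-0.5703) = -0.5703, clip(-5.4893) = -1.0, clip(-8.3232) = -1.0, clip(4.5333) = 4.5333
Projection = [-0.5703, -1.0, -1.0, 4.5333]
Squared diffs: [0.0, 20.1538, 53.6293, 0.0]
Distance = sqrt(73.7831) = 8.5897


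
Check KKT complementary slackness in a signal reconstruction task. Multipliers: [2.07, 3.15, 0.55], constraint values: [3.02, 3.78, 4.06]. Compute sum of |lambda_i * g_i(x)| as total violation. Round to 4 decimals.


KKT complementary slackness check:
lambda_1 * g_1 = 2.07 * 3.02 = 6.2514
lambda_2 * g_2 = 3.15 * 3.78 = 11.907
lambda_3 * g_3 = 0.55 * 4.06 = 2.233
Total violation = 6.2514 + 11.907 + 2.233 = 20.3914


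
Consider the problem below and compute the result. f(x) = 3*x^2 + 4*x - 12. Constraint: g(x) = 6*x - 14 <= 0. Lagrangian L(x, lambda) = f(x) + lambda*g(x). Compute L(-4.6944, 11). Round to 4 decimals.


Step 1: Evaluate f(x).
f(-4.6944) = 3*(-4.6944)^2 + 4*(-4.6944) - 12 = 35.3346
Step 2: Evaluate g(x).
g(-4.6944) = 6*-4.6944 - 14 = -42.1664
Step 3: Compute Lagrangian.
L = 35.3346 + 11*-42.1664 = -428.4958


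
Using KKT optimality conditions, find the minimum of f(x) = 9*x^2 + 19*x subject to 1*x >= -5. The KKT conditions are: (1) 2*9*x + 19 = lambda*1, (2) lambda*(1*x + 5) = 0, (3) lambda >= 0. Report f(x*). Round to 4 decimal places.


Step 1: Try lambda = 0 (constraint inactive).
Stationarity: 2*9*x + 19 = 0
x* = -19/(2*9) = -19/18 = -1.0556 (rounded; the exact value -19/18 is used below)
Check constraint: 1*-1.0556 = -1.0556 >= -5 -- satisfied.
Step 2: Compute optimal value.
f(x*) = 9*(-19/18)^2 + 19*(-19/18) = -10.0278


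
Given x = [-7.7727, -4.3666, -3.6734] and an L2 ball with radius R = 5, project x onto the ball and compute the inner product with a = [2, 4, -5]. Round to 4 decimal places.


Step 1: Compute ||x|| (intermediates to 6 decimals).
||x|| = sqrt((-7.7727)^2 + (-4.3666)^2 + (-3.6734)^2) = 9.642403
Step 2: Project.
Since ||x|| > R, scale = R/||x|| = 5/9.642403 = 0.518543, proj(x) = scale * x
proj(x) = [-4.030479, -2.26427, -1.904816]
Step 3: Dot product.
a^T * proj(x) = 2*(-4.030479) + 4*(-2.26427) - 5*(-1.904816) = -7.594


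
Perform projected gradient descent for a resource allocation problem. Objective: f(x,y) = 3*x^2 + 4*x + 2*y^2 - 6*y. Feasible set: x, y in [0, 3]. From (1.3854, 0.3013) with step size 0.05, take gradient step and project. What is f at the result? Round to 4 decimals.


Step 1: Compute gradient at (1.3854, 0.3013).
grad_x = 2*3*1.3854 + 4 = 12.3124
grad_y = 2*2*0.3013 - 6 = -4.7948
Step 2: Gradient step.
x_raw = 1.3854 - 0.05*12.3124 = 0.7698
y_raw = 0.3013 - 0.05*-4.7948 = 0.541
Step 3: Project onto [0, 3].
x_proj = clip(0.7698) = 0.7698
y_proj = clip(0.541) = 0.541
Step 4: Evaluate f.
f(0.7698, 0.541) = 2.196


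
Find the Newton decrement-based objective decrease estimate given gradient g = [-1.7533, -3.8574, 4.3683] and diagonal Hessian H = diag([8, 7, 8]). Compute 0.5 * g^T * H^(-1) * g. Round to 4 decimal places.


Step 1: H is diagonal, so H^(-1) * g = [-0.2192, -0.5511, 0.546].
Step 2: g^T H^(-1) g = sum_i g_i^2 / H_ii
  = (-1.7533)^2/8 + (-3.8574)^2/7 + (4.3683)^2/8
  = 0.3843 + 2.1256 + 2.3853 = 4.8952
Step 3: Objective decrease = 0.5 * g^T H^(-1) g = 2.4476


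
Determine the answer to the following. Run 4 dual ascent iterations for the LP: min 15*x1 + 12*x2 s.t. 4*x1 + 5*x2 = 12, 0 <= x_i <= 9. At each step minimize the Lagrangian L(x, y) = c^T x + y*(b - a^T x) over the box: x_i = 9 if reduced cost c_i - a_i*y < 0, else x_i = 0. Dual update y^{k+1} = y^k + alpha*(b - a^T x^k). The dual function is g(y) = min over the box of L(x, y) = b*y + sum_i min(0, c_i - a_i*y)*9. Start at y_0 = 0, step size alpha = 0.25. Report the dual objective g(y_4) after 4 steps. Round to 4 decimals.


Dual ascent for LP: min 15*x1 + 12*x2, 4*x1 + 5*x2 = 12, 0 <= x_i <= 9
Step 1: y^k = 0.0, reduced costs: (15.0, 12.0)
  x^k = (0.0, 0.0), subgradient = b - a^T x = 12.0
  y^{k+1} = 0.0 + 0.25*12.0 = 3.0
Step 2: y^k = 3.0, reduced costs: (3.0, -3.0)
  x^k = (0.0, 9.0), subgradient = b - a^T x = -33.0
  y^{k+1} = 3.0 + 0.25*-33.0 = -5.25
Step 3: y^k = -5.25, reduced costs: (36.0, 38.25)
  x^k = (0.0, 0.0), subgradient = b - a^T x = 12.0
  y^{k+1} = -5.25 + 0.25*12.0 = -2.25
Step 4: y^k = -2.25, reduced costs: (24.0, 23.25)
  x^k = (0.0, 0.0), subgradient = b - a^T x = 12.0
  y^{k+1} = -2.25 + 0.25*12.0 = 0.75
Dual objective at y_4 = 0.75: reduced costs (12.0, 8.25), box minimizer x = (0.0, 0.0)
g(y_4) = b*y + (c1 - a1*y)*x1 + (c2 - a2*y)*x2 = 12*0.75 + 12.0*0.0 + 8.25*0.0 = 9.0 + 0.0 + 0.0 = 9.0


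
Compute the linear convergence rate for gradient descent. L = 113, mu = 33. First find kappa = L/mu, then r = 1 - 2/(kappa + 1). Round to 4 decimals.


Step 1: Compute the condition number.
kappa = L/mu = 113/33 = 3.4242
Step 2: Compute the convergence rate.
r = 1 - 2/(kappa + 1) = 1 - 2*mu/(L + mu) = (L - mu)/(L + mu) = 80/146 = 0.5479


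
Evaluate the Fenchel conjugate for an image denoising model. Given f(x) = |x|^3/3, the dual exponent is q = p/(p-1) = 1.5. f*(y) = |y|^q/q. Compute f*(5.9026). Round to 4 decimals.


The conjugate exponent q satisfies 1/p + 1/q = 1.
p = 3, so q = 3/(3 - 1) = 1.5
|y|^q = 5.9026^1.5 = 14.3405
f*(5.9026) = 14.3405 / 1.5 = 9.5603


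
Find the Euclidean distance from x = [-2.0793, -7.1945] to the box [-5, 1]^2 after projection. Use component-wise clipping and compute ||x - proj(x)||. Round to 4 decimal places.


Project each component onto [-5, 1].
clip(-2.0793) = -2.0793, clip(-7.1945) = -5.0
Projection = [-2.0793, -5.0]
Squared diffs: [0.0, 4.8158]
Distance = sqrt(4.8158) = 2.1945


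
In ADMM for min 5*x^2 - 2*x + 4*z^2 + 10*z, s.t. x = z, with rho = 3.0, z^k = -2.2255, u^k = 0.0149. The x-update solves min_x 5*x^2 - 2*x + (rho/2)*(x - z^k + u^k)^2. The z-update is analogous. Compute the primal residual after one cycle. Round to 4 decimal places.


ADMM iteration with rho = 3.0, z^k = -2.2255, u^k = 0.0149
Step 1: x-update.
Minimize 5*x^2 - 2*x + (3.0/2)*(x + 2.2255 + 0.0149)^2
FOC: (2*5 + 3.0)*x = 2 + 3.0*(-2.2255 - 0.0149)
x^{k+1} = -0.3632
Step 2: z-update.
Minimize 4*z^2 + 10*z + (3.0/2)*(-0.3632 - z + 0.0149)^2
FOC: (2*4 + 3.0)*z = -10 + 3.0*(-0.3632 + 0.0149)
z^{k+1} = -1.0041
Step 3: u-update.
u^{k+1} = 0.0149 - 0.3632 + 1.0041 = 0.6558
Step 4: Primal residual = |-0.3632 + 1.0041| = 0.6409


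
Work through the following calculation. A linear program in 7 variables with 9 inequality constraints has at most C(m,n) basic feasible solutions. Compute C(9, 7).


Each vertex corresponds to some choice of n active constraints out of m, so the number of vertices is at most C(m, n) = m! / (n!(m-n)!).
m = 9, n = 7
Numerator: 9 * 8 * 7 * 6 * 5 * 4 * 3
Denominator: 7! = 5040
C(9, 7) = 36


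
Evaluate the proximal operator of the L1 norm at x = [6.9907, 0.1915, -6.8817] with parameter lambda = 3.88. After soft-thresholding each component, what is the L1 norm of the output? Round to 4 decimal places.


Soft-thresholding with lambda = 3.88:
prox(6.9907) = sign(6.9907)*max(|6.9907| - 3.88, 0) = 3.1107
prox(0.1915) = sign(0.1915)*max(|0.1915| - 3.88, 0) = 0.0
prox(-6.8817) = sign(-6.8817)*max(|-6.8817| - 3.88, 0) = -3.0017
prox(x) = [3.1107, 0.0, -3.0017]
||prox(x)||_1 = 3.1107 + 0.0 + 3.0017 = 6.1124


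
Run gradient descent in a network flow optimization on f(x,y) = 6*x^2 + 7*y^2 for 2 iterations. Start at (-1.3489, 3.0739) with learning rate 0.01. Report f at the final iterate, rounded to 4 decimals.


Gradient descent on f(x,y) = 6*x^2 + 7*y^2.
Starting point: (-1.3489, 3.0739), alpha = 0.01
Step 1: grad_x = 2*6*-1.3489 = -16.1868, grad_y = 2*7*3.0739 = 43.0346
  x_1 = -1.3489 - 0.01*-16.1868 = -1.187
  y_1 = 3.0739 - 0.01*43.0346 = 2.6436
Step 2: grad_x = 2*6*-1.187 = -14.2444, grad_y = 2*7*2.6436 = 37.0098
  x_2 = -1.187 - 0.01*-14.2444 = -1.0446
  y_2 = 2.6436 - 0.01*37.0098 = 2.2735
f(-1.0446, 2.2735) = 6*(-1.0446)^2 + 7*2.2735^2 = 42.7272


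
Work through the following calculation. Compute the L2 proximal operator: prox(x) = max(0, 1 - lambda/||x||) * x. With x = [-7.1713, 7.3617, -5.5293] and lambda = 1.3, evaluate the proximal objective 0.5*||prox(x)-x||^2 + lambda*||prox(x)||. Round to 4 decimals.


Step 1: Compute ||x||.
||x|| = 11.6703
Step 2: Compute scaling factor.
scale = max(0, 1 - 1.3/11.6703) = 0.8886
Step 3: prox(x) = [-6.3725, 6.5416, -4.9134]
||prox(x)|| = 10.3703
Step 4: Proximal objective.
0.5*||prox-x||^2 = 0.845
lambda*||prox|| = 13.4814
Total = 14.3264


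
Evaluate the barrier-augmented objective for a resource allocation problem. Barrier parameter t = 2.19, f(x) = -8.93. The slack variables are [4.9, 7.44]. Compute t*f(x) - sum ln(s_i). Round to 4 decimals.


Step 1: Compute log-barrier.
ln values: [1.5892, 2.0069]
phi = -(1.5892 + 2.0069) = -3.5961
Step 2: Compute augmented objective.
t*f(x) = 2.19*-8.93 = -19.5567
Total = -19.5567 - 3.5961 = -23.1528


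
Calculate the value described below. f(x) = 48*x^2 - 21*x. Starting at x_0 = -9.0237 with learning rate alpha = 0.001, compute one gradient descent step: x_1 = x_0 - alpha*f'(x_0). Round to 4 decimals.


We compute the gradient at x_0 and apply the update.
f'(x) = 96*x - 21
f'(-9.0237) = 96*-9.0237 - 21 = -887.2752
x_1 = -9.0237 - 0.001*-887.2752 = -8.1364


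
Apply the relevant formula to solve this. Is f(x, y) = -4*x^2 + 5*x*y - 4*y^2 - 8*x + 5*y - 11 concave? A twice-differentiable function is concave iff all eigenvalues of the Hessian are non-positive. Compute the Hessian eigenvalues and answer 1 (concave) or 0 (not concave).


The Hessian of f(x,y) = -4*x^2 + 5*x*y - 4*y^2 - 8*x + 5*y - 11 is:
H = [[-8, 5], [5, -8]]
Trace = -8 - 8 = -16
Determinant = -8*-8 - (5)^2 = 39
Discriminant = (-16)^2 - 4*39 = 100.0
Eigenvalues: lambda_1 = -13.0, lambda_2 = -3.0
The function is concave.

1


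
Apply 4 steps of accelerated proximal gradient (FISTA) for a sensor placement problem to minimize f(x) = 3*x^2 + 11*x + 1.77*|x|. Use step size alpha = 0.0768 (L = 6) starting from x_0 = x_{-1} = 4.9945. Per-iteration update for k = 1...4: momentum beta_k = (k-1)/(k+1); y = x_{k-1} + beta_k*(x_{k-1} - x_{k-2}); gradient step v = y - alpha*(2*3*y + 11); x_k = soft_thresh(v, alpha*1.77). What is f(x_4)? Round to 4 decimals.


FISTA on f(x) = 3*x^2 + 11*x + 1.77*|x|
L = 6, alpha = 0.0768
Iteration 1: beta = 0.0, y = 4.9945 + 0.0*(4.9945 - 4.9945) = 4.9945
  grad(y) = 40.967, v = y - alpha*grad = 1.8482
  prox(v) = soft_thresh(1.8482, 0.1359) = 1.7123
Iteration 2: beta = 0.3333, y = 1.7123 + 0.3333*(1.7123 - 4.9945) = 0.6182
  grad(y) = 14.7094, v = y - alpha*grad = -0.5114
  prox(v) = soft_thresh(-0.5114, 0.1359) = -0.3755
Iteration 3: beta = 0.5, y = -0.3755 + 0.5*(-0.3755 - 1.7123) = -1.4194
  grad(y) = 2.4835, v = y - alpha*grad = -1.6102
  prox(v) = soft_thresh(-1.6102, 0.1359) = -1.4742
Iteration 4: beta = 0.6, y = -1.4742 + 0.6*(-1.4742 + 0.3755) = -2.1334
  grad(y) = -1.8006, v = y - alpha*grad = -1.9951
  prox(v) = soft_thresh(-1.9951, 0.1359) = -1.8592
f(x_4) = 3*(-1.8592)^2 + 11*(-1.8592) + 1.77*|-1.8592| = -6.7905


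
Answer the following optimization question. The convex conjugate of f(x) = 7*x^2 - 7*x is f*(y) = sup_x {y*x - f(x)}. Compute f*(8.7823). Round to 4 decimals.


f*(y) = sup_x {y*x - a*x^2 - b*x} = sup_x {(y-b)*x - a*x^2}
FOC: (y - b) - 2a*x = 0 => x* = (y - b)/(2a)
x* = (8.7823 + 7)/(2*7) = 1.1273
f*(8.7823) = (y-b)^2/(4a) = (8.7823 + 7)^2/(4*7)
= 249.081/28 = 8.8957


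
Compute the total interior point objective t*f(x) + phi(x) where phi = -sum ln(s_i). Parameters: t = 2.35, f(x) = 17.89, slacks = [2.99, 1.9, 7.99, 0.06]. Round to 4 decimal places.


Step 1: Compute log-barrier.
ln values: [1.0953, 0.6419, 2.0782, -2.8134]
phi = -(1.0953 + 0.6419 + 2.0782 - 2.8134) = -1.0019
Step 2: Compute augmented objective.
t*f(x) = 2.35*17.89 = 42.0415
Total = 42.0415 - 1.0019 = 41.0396


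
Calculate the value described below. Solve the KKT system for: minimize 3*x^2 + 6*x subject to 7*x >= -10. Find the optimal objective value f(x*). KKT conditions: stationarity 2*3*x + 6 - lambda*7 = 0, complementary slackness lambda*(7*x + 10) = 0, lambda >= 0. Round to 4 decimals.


Step 1: Try lambda = 0 (constraint inactive).
Stationarity: 2*3*x + 6 = 0
x* = -6/(2*3) = -1.0
Check constraint: 7*-1.0 = -7.0 >= -10 -- satisfied.
Step 2: Compute optimal value.
f(x*) = 3*(-1.0)^2 + 6*(-1.0) = -3.0


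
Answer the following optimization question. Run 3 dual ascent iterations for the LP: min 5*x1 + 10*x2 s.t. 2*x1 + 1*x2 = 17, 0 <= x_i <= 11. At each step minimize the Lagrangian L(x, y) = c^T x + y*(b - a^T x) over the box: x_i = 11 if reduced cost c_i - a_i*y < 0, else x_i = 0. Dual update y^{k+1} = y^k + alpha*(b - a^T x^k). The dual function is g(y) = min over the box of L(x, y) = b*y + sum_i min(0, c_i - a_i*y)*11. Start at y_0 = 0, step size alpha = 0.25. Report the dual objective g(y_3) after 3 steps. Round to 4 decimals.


Dual ascent for LP: min 5*x1 + 10*x2, 2*x1 + 1*x2 = 17, 0 <= x_i <= 11
Step 1: y^k = 0.0, reduced costs: (5.0, 10.0)
  x^k = (0.0, 0.0), subgradient = b - a^T x = 17.0
  y^{k+1} = 0.0 + 0.25*17.0 = 4.25
Step 2: y^k = 4.25, reduced costs: (-3.5, 5.75)
  x^k = (11.0, 0.0), subgradient = b - a^T x = -5.0
  y^{k+1} = 4.25 + 0.25*-5.0 = 3.0
Step 3: y^k = 3.0, reduced costs: (-1.0, 7.0)
  x^k = (11.0, 0.0), subgradient = b - a^T x = -5.0
  y^{k+1} = 3.0 + 0.25*-5.0 = 1.75
Dual objective at y_3 = 1.75: reduced costs (1.5, 8.25), box minimizer x = (0.0, 0.0)
g(y_3) = b*y + (c1 - a1*y)*x1 + (c2 - a2*y)*x2 = 17*1.75 + 1.5*0.0 + 8.25*0.0 = 29.75 + 0.0 + 0.0 = 29.75


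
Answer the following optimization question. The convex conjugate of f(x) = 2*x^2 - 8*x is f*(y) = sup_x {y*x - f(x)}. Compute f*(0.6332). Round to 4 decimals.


f*(y) = sup_x {y*x - a*x^2 - b*x} = sup_x {(y-b)*x - a*x^2}
FOC: (y - b) - 2a*x = 0 => x* = (y - b)/(2a)
x* = (0.6332 + 8)/(2*2) = 2.1583
f*(0.6332) = (y-b)^2/(4a) = (0.6332 + 8)^2/(4*2)
= 74.5321/8 = 9.3165


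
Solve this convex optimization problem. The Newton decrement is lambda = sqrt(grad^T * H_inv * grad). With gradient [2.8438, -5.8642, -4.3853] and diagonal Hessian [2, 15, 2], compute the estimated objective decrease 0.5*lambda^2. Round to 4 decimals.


Step 1: H is diagonal, so H^(-1) * g = [1.4219, -0.3909, -2.1927].
Step 2: g^T H^(-1) g = sum_i g_i^2 / H_ii
  = (2.8438)^2/2 + (-5.8642)^2/15 + (-4.3853)^2/2
  = 4.0436 + 2.2926 + 9.6154 = 15.9516
Step 3: Objective decrease = 0.5 * g^T H^(-1) g = 7.9758


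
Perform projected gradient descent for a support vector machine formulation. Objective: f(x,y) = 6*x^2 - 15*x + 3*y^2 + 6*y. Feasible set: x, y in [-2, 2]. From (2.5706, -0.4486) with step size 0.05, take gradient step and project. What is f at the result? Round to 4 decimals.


Step 1: Compute gradient at (2.5706, -0.4486).
grad_x = 2*6*2.5706 - 15 = 15.8472
grad_y = 2*3*-0.4486 + 6 = 3.3084
Step 2: Gradient step.
x_raw = 2.5706 - 0.05*15.8472 = 1.7782
y_raw = -0.4486 - 0.05*3.3084 = -0.614
Step 3: Project onto [-2, 2].
x_proj = clip(1.7782) = 1.7782
y_proj = clip(-0.614) = -0.614
Step 4: Evaluate f.
f(1.7782, -0.614) = -10.2538


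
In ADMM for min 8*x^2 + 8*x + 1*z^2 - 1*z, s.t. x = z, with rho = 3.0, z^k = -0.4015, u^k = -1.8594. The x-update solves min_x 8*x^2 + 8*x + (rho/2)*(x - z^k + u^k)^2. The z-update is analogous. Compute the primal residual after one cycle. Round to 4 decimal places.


ADMM iteration with rho = 3.0, z^k = -0.4015, u^k = -1.8594
Step 1: x-update.
Minimize 8*x^2 + 8*x + (3.0/2)*(x + 0.4015 - 1.8594)^2
FOC: (2*8 + 3.0)*x = -8 + 3.0*(-0.4015 + 1.8594)
x^{k+1} = -0.1909
Step 2: z-update.
Minimize 1*z^2 - 1*z + (3.0/2)*(-0.1909 - z - 1.8594)^2
FOC: (2*1 + 3.0)*z = 1 + 3.0*(-0.1909 - 1.8594)
z^{k+1} = -1.0302
Step 3: u-update.
u^{k+1} = -1.8594 - 0.1909 + 1.0302 = -1.0201
Step 4: Primal residual = |-0.1909 + 1.0302| = 0.8393


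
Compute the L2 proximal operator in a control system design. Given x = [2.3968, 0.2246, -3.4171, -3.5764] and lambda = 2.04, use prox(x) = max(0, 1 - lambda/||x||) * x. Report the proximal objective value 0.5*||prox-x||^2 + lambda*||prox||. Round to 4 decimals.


Step 1: Compute ||x||.
||x|| = 5.5011
Step 2: Compute scaling factor.
scale = max(0, 1 - 2.04/5.5011) = 0.6292
Step 3: prox(x) = [1.508, 0.1413, -2.1499, -2.2502]
||prox(x)|| = 3.4611
Step 4: Proximal objective.
0.5*||prox-x||^2 = 2.0808
lambda*||prox|| = 7.0606
Total = 9.1415


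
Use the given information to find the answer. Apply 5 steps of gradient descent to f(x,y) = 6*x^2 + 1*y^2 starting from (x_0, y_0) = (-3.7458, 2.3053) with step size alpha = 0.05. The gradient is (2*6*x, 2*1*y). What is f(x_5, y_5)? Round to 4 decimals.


Gradient descent on f(x,y) = 6*x^2 + 1*y^2.
Starting point: (-3.7458, 2.3053), alpha = 0.05
Step 1: grad_x = 2*6*-3.7458 = -44.9496, grad_y = 2*1*2.3053 = 4.6106
  x_1 = -3.7458 - 0.05*-44.9496 = -1.4983
  y_1 = 2.3053 - 0.05*4.6106 = 2.0748
Step 2: grad_x = 2*6*-1.4983 = -17.9798, grad_y = 2*1*2.0748 = 4.1495
  x_2 = -1.4983 - 0.05*-17.9798 = -0.5993
  y_2 = 2.0748 - 0.05*4.1495 = 1.8673
Step 3: grad_x = 2*6*-0.5993 = -7.1919, grad_y = 2*1*1.8673 = 3.7346
  x_3 = -0.5993 - 0.05*-7.1919 = -0.2397
  y_3 = 1.8673 - 0.05*3.7346 = 1.6806
Step 4: grad_x = 2*6*-0.2397 = -2.8768, grad_y = 2*1*1.6806 = 3.3611
  x_4 = -0.2397 - 0.05*-2.8768 = -0.0959
  y_4 = 1.6806 - 0.05*3.3611 = 1.5125
Step 5: grad_x = 2*6*-0.0959 = -1.1507, grad_y = 2*1*1.5125 = 3.025
  x_5 = -0.0959 - 0.05*-1.1507 = -0.0384
  y_5 = 1.5125 - 0.05*3.025 = 1.3613
f(-0.0384, 1.3613) = 6*(-0.0384)^2 + 1*1.3613^2 = 1.8618


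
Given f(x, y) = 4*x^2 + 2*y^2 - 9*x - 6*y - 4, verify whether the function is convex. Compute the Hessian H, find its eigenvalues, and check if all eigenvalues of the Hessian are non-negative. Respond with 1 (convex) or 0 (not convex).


The Hessian of f(x,y) = 4*x^2 + 2*y^2 - 9*x - 6*y - 4 is:
H = [[8, 0], [0, 4]]
Trace = 8 + 4 = 12
Determinant = 8*4 - (0)^2 = 32
Discriminant = (12)^2 - 4*32 = 16.0
Eigenvalues: lambda_1 = 4.0, lambda_2 = 8.0
The function is convex.

1


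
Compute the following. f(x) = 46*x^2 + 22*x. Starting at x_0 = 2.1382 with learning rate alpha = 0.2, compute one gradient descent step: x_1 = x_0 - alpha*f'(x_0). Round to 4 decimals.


We compute the gradient at x_0 and apply the update.
f'(x) = 92*x + 22
f'(2.1382) = 92*2.1382 + 22 = 218.7144
x_1 = 2.1382 - 0.2*218.7144 = -41.6047


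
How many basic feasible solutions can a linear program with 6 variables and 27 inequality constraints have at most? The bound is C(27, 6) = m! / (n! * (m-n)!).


Each vertex corresponds to some choice of n active constraints out of m, so the number of vertices is at most C(m, n) = m! / (n!(m-n)!).
m = 27, n = 6
Numerator: 27 * 26 * 25 * 24 * 23 * 22
Denominator: 6! = 720
C(27, 6) = 296010


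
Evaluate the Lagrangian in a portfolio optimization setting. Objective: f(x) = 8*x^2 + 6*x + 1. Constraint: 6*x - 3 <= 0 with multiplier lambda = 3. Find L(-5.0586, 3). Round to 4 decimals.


Step 1: Evaluate f(x).
f(-5.0586) = 8*(-5.0586)^2 + 6*(-5.0586) + 1 = 175.3639
Step 2: Evaluate g(x).
g(-5.0586) = 6*-5.0586 - 3 = -33.3516
Step 3: Compute Lagrangian.
L = 175.3639 + 3*-33.3516 = 75.3091


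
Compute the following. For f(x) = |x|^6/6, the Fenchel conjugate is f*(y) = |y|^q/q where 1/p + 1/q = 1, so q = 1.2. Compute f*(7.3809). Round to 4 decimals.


The conjugate exponent q satisfies 1/p + 1/q = 1.
p = 6, so q = 6/(6 - 1) = 1.2
|y|^q = 7.3809^1.2 = 11.0086
f*(7.3809) = 11.0086 / 1.2 = 9.1738


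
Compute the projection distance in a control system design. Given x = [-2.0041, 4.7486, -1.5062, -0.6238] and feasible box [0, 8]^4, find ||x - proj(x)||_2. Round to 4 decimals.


Project each component onto [0, 8].
clip(-2.0041) = 0.0, clip(4.7486) = 4.7486, clip(-1.5062) = 0.0, clip(-0.6238) = 0.0
Projection = [0.0, 4.7486, 0.0, 0.0]
Squared diffs: [4.0164, 0.0, 2.2686, 0.3891]
Distance = sqrt(6.6741) = 2.5834


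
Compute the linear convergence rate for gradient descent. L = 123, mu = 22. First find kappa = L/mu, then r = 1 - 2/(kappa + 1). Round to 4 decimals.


Step 1: Compute the condition number.
kappa = L/mu = 123/22 = 5.5909
Step 2: Compute the convergence rate.
r = 1 - 2/(kappa + 1) = 1 - 2*mu/(L + mu) = (L - mu)/(L + mu) = 101/145 = 0.6966


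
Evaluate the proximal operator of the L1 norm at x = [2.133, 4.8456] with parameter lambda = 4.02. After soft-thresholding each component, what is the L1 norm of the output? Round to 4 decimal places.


Soft-thresholding with lambda = 4.02:
prox(2.133) = sign(2.133)*max(|2.133| - 4.02, 0) = 0.0
prox(4.8456) = sign(4.8456)*max(|4.8456| - 4.02, 0) = 0.8256
prox(x) = [0.0, 0.8256]
||prox(x)||_1 = 0.0 + 0.8256 = 0.8256


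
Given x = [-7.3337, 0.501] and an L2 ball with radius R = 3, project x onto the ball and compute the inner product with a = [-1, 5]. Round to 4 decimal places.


Step 1: Compute ||x|| (intermediates to 6 decimals).
||x|| = sqrt((-7.3337)^2 + 0.501^2) = 7.350793
Step 2: Project.
Since ||x|| > R, scale = R/||x|| = 3/7.350793 = 0.408119, proj(x) = scale * x
proj(x) = [-2.993022, 0.204468]
Step 3: Dot product.
a^T * proj(x) = -1*(-2.993022) + 5*0.204468 = 4.0154


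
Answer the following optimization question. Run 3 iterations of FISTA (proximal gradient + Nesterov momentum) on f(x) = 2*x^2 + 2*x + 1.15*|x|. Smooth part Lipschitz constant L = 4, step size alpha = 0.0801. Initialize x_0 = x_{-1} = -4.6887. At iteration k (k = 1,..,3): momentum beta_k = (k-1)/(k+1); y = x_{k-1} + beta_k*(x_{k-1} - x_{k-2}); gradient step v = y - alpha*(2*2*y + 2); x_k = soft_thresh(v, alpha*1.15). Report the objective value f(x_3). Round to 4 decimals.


FISTA on f(x) = 2*x^2 + 2*x + 1.15*|x|
L = 4, alpha = 0.0801
Iteration 1: beta = 0.0, y = -4.6887 + 0.0*(-4.6887 + 4.6887) = -4.6887
  grad(y) = -16.7548, v = y - alpha*grad = -3.3466
  prox(v) = soft_thresh(-3.3466, 0.0921) = -3.2545
Iteration 2: beta = 0.3333, y = -3.2545 + 0.3333*(-3.2545 + 4.6887) = -2.7765
  grad(y) = -9.1059, v = y - alpha*grad = -2.0471
  prox(v) = soft_thresh(-2.0471, 0.0921) = -1.955
Iteration 3: beta = 0.5, y = -1.955 + 0.5*(-1.955 + 3.2545) = -1.3052
  grad(y) = -3.2208, v = y - alpha*grad = -1.0472
  prox(v) = soft_thresh(-1.0472, 0.0921) = -0.9551
f(x_3) = 2*(-0.9551)^2 + 2*(-0.9551) + 1.15*|-0.9551| = 1.0126


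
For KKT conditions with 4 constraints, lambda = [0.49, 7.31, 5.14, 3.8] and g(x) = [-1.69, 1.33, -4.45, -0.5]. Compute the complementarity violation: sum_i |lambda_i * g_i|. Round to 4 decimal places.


KKT complementary slackness check:
lambda_1 * g_1 = 0.49 * -1.69 = -0.8281
lambda_2 * g_2 = 7.31 * 1.33 = 9.7223
lambda_3 * g_3 = 5.14 * -4.45 = -22.873
lambda_4 * g_4 = 3.8 * -0.5 = -1.9
Total violation = 0.8281 + 9.7223 + 22.873 + 1.9 = 35.3234


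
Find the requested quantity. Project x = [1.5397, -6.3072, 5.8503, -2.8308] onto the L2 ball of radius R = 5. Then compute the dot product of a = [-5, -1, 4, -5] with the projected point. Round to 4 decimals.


Step 1: Compute ||x|| (intermediates to 6 decimals).
||x|| = sqrt(1.5397^2 + (-6.3072)^2 + 5.8503^2 + (-2.8308)^2) = 9.186451
Step 2: Project.
Since ||x|| > R, scale = R/||x|| = 5/9.186451 = 0.54428, proj(x) = scale * x
proj(x) = [0.838028, -3.432883, 3.184201, -1.540748]
Step 3: Dot product.
a^T * proj(x) = -5*0.838028 - 1*(-3.432883) + 4*3.184201 - 5*(-1.540748) = 19.6833


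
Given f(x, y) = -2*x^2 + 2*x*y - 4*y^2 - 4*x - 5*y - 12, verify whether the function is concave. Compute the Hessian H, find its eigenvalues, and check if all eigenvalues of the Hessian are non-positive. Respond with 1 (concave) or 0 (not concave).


The Hessian of f(x,y) = -2*x^2 + 2*x*y - 4*y^2 - 4*x - 5*y - 12 is:
H = [[-4, 2], [2, -8]]
Trace = -4 - 8 = -12
Determinant = -4*-8 - (2)^2 = 28
Discriminant = (-12)^2 - 4*28 = 32.0
Eigenvalues: lambda_1 = -8.8284, lambda_2 = -3.1716
The function is concave.

1


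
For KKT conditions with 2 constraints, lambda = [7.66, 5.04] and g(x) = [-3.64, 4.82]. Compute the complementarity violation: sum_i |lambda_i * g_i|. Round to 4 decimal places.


KKT complementary slackness check:
lambda_1 * g_1 = 7.66 * -3.64 = -27.8824
lambda_2 * g_2 = 5.04 * 4.82 = 24.2928
Total violation = 27.8824 + 24.2928 = 52.1752


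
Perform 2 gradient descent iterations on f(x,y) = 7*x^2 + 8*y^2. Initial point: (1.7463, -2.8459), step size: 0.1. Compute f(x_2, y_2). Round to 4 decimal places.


Gradient descent on f(x,y) = 7*x^2 + 8*y^2.
Starting point: (1.7463, -2.8459), alpha = 0.1
Step 1: grad_x = 2*7*1.7463 = 24.4482, grad_y = 2*8*-2.8459 = -45.5344
  x_1 = 1.7463 - 0.1*24.4482 = -0.6985
  y_1 = -2.8459 - 0.1*-45.5344 = 1.7075
Step 2: grad_x = 2*7*-0.6985 = -9.7793, grad_y = 2*8*1.7075 = 27.3206
  x_2 = -0.6985 - 0.1*-9.7793 = 0.2794
  y_2 = 1.7075 - 0.1*27.3206 = -1.0245
f(0.2794, -1.0245) = 7*0.2794^2 + 8*(-1.0245)^2 = 8.9437


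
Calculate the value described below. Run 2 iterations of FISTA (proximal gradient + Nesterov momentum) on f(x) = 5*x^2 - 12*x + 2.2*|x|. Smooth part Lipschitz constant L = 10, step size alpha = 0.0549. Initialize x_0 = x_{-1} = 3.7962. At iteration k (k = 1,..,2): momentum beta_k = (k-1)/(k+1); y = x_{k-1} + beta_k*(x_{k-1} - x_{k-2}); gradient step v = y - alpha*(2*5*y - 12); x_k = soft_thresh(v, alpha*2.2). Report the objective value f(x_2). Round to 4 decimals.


FISTA on f(x) = 5*x^2 - 12*x + 2.2*|x|
L = 10, alpha = 0.0549
Iteration 1: beta = 0.0, y = 3.7962 + 0.0*(3.7962 - 3.7962) = 3.7962
  grad(y) = 25.962, v = y - alpha*grad = 2.3709
  prox(v) = soft_thresh(2.3709, 0.1208) = 2.2501
Iteration 2: beta = 0.3333, y = 2.2501 + 0.3333*(2.2501 - 3.7962) = 1.7347
  grad(y) = 5.3474, v = y - alpha*grad = 1.4412
  prox(v) = soft_thresh(1.4412, 0.1208) = 1.3204
f(x_2) = 5*1.3204^2 - 12*1.3204 + 2.2*|1.3204| = -4.2227


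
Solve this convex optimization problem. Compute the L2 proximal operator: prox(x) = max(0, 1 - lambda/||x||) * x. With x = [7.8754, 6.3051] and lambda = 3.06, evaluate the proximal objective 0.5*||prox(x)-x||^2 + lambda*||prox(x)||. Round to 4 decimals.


Step 1: Compute ||x||.
||x|| = 10.0884
Step 2: Compute scaling factor.
scale = max(0, 1 - 3.06/10.0884) = 0.6967
Step 3: prox(x) = [5.4866, 4.3926]
||prox(x)|| = 7.0284
Step 4: Proximal objective.
0.5*||prox-x||^2 = 4.6818
lambda*||prox|| = 21.5069
Total = 26.1888


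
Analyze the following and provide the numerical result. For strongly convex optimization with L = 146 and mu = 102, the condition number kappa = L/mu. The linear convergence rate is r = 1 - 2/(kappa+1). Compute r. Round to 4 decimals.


Step 1: Compute the condition number.
kappa = L/mu = 146/102 = 1.4314
Step 2: Compute the convergence rate.
r = 1 - 2/(kappa + 1) = 1 - 2*mu/(L + mu) = (L - mu)/(L + mu) = 44/248 = 0.1774


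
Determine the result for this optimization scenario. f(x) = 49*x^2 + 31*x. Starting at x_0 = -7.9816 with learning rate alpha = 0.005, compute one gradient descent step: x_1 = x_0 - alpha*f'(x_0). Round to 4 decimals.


We compute the gradient at x_0 and apply the update.
f'(x) = 98*x + 31
f'(-7.9816) = 98*-7.9816 + 31 = -751.1968
x_1 = -7.9816 - 0.005*-751.1968 = -4.2256


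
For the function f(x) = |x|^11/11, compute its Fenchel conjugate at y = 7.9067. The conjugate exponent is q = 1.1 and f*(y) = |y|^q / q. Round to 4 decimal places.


The conjugate exponent q satisfies 1/p + 1/q = 1.
p = 11, so q = 11/(11 - 1) = 1.1
|y|^q = 7.9067^1.1 = 9.7229
f*(7.9067) = 9.7229 / 1.1 = 8.839


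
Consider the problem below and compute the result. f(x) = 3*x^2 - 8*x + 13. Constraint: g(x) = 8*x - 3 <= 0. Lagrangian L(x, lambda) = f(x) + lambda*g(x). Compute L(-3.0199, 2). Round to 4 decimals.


Step 1: Evaluate f(x).
f(-3.0199) = 3*(-3.0199)^2 - 8*(-3.0199) + 13 = 64.5186
Step 2: Evaluate g(x).
g(-3.0199) = 8*-3.0199 - 3 = -27.1592
Step 3: Compute Lagrangian.
L = 64.5186 + 2*-27.1592 = 10.2002


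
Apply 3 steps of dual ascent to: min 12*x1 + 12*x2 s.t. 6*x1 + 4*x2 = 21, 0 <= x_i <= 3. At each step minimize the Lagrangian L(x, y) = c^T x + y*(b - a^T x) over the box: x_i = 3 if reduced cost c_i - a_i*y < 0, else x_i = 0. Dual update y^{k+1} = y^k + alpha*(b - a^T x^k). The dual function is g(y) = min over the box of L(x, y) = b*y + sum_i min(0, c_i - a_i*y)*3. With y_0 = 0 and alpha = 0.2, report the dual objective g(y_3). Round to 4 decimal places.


Dual ascent for LP: min 12*x1 + 12*x2, 6*x1 + 4*x2 = 21, 0 <= x_i <= 3
Step 1: y^k = 0.0, reduced costs: (12.0, 12.0)
  x^k = (0.0, 0.0), subgradient = b - a^T x = 21.0
  y^{k+1} = 0.0 + 0.2*21.0 = 4.2
Step 2: y^k = 4.2, reduced costs: (-13.2, -4.8)
  x^k = (3.0, 3.0), subgradient = b - a^T x = -9.0
  y^{k+1} = 4.2 + 0.2*-9.0 = 2.4
Step 3: y^k = 2.4, reduced costs: (-2.4, 2.4)
  x^k = (3.0, 0.0), subgradient = b - a^T x = 3.0
  y^{k+1} = 2.4 + 0.2*3.0 = 3.0
Dual objective at y_3 = 3.0: reduced costs (-6.0, 0.0), box minimizer x = (3.0, 0.0)
g(y_3) = b*y + (c1 - a1*y)*x1 + (c2 - a2*y)*x2 = 21*3.0 + (-6.0)*3.0 + 0.0*0.0 = 63.0 - 18.0 + 0.0 = 45.0


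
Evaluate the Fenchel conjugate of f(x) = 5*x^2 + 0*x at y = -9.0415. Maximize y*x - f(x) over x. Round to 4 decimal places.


f*(y) = sup_x {y*x - a*x^2 - b*x} = sup_x {(y-b)*x - a*x^2}
FOC: (y - b) - 2a*x = 0 => x* = (y - b)/(2a)
x* = (-9.0415 - 0)/(2*5) = -0.9042
f*(-9.0415) = (y-b)^2/(4a) = (-9.0415 - 0)^2/(4*5)
= 81.7487/20 = 4.0874


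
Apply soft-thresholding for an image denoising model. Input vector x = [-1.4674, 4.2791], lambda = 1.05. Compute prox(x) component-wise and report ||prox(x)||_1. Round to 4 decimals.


Soft-thresholding with lambda = 1.05:
prox(-1.4674) = sign(-1.4674)*max(|-1.4674| - 1.05, 0) = -0.4174
prox(4.2791) = sign(4.2791)*max(|4.2791| - 1.05, 0) = 3.2291
prox(x) = [-0.4174, 3.2291]
||prox(x)||_1 = 0.4174 + 3.2291 = 3.6465


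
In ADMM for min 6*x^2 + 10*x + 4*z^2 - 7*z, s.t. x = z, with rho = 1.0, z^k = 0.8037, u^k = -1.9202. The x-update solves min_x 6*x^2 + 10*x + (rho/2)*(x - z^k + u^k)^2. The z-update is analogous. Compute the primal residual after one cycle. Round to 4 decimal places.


ADMM iteration with rho = 1.0, z^k = 0.8037, u^k = -1.9202
Step 1: x-update.
Minimize 6*x^2 + 10*x + (1.0/2)*(x - 0.8037 - 1.9202)^2
FOC: (2*6 + 1.0)*x = -10 + 1.0*(0.8037 + 1.9202)
x^{k+1} = -0.5597
Step 2: z-update.
Minimize 4*z^2 - 7*z + (1.0/2)*(-0.5597 - z - 1.9202)^2
FOC: (2*4 + 1.0)*z = 7 + 1.0*(-0.5597 - 1.9202)
z^{k+1} = 0.5022
Step 3: u-update.
u^{k+1} = -1.9202 - 0.5597 - 0.5022 = -2.9821
Step 4: Primal residual = |-0.5597 - 0.5022| = 1.0619


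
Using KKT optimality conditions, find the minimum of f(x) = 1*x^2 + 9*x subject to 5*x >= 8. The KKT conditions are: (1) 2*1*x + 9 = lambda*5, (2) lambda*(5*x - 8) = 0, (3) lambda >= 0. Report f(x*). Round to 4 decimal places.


Step 1: Try lambda = 0 (constraint inactive).
x_unc = -9/(2*1) = -4.5
Check: 5*-4.5 = -22.5 < 8 -- violated!
Step 2: Constraint must be active: 5*x = 8
x* = 8/5 = 1.6
lambda = (2*1*1.6 + 9)/5 = 2.44
Step 3: Compute optimal value.
f(x*) = 1*1.6^2 + 9*1.6 = 16.96


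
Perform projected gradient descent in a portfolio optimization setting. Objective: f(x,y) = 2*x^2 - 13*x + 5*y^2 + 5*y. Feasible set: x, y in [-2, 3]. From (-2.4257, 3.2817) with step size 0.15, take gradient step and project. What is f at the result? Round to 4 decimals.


Step 1: Compute gradient at (-2.4257, 3.2817).
grad_x = 2*2*-2.4257 - 13 = -22.7028
grad_y = 2*5*3.2817 + 5 = 37.817
Step 2: Gradient step.
x_raw = -2.4257 - 0.15*-22.7028 = 0.9797
y_raw = 3.2817 - 0.15*37.817 = -2.3909
Step 3: Project onto [-2, 3].
x_proj = clip(0.9797) = 0.9797
y_proj = clip(-2.3909) = -2.0
Step 4: Evaluate f.
f(0.9797, -2.0) = -0.8167
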